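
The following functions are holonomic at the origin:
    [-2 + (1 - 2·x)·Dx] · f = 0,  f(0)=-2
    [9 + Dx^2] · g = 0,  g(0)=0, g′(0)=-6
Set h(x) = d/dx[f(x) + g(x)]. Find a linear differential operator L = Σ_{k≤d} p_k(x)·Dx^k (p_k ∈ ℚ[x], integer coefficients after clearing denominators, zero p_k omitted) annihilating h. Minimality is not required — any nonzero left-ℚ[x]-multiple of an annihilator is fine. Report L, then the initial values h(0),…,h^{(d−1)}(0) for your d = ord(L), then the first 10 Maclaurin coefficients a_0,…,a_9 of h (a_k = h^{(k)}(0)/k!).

f: a_k = -2, -4, -8, -16, -32, -64, -128, -256, -512, -1024, …
g: a_k = 0, -6, 0, 9, 0, -81/20, 0, 243/280, 0, -243/2240, …
Sum ⇒ L₀ = lclm(L_f,L_g) in ℚ(x)⟨Dx⟩.
h₀' ⇒ L via d/dx closure of L₀.
L = (684 - 432·x + 432·x^2) + (-99 + 306·x - 324·x^2 + 216·x^3)·Dx + (76 - 48·x + 48·x^2)·Dx^2 + (-11 + 34·x - 36·x^2 + 24·x^3)·Dx^3  (order 3).
h: a_k = -10, -16, -21, -128, -1361/4, -768, -71437/40, -4096, -20646027/2240, -20480, …
ICs: h(0) = -10, h′(0) = -16, h′′(0) = -42.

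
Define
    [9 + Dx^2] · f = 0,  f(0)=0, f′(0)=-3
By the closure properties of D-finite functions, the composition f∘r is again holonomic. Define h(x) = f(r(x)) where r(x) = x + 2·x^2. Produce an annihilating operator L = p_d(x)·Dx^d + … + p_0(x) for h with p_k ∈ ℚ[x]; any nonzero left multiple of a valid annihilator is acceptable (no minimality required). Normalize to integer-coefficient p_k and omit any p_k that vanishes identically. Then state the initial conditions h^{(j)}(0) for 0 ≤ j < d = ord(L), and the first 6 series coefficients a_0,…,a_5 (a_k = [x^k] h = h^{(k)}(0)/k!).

f: a_k = 0, -3, 0, 9/2, 0, -81/40, …
Substitute x→r, Dx→(1/r')Dx; clear ⇒ L₀.
L = (9 + 108·x + 432·x^2 + 576·x^3) - 4·Dx + (1 + 4·x)·Dx^2  (order 2).
h: a_k = 0, -3, -6, 9/2, 27, 2079/40, …
ICs: h(0) = 0, h′(0) = -3.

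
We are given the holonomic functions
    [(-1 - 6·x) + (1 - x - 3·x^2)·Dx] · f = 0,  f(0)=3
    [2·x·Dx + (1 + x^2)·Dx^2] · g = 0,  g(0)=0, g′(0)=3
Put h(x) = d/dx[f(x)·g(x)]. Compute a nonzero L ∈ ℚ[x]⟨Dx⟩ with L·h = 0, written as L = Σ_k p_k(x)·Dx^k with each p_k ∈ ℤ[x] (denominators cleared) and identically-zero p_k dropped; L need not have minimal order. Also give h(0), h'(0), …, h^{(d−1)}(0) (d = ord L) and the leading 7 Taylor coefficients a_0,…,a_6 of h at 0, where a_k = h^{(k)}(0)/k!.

L = (46 + 186·x^2 + 72·x^3 + 324·x^4) + (10 + 62·x + 42·x^2 + 186·x^3 + 72·x^4 + 216·x^5)·Dx + (-3 + 2·x - 2·x^2 + 14·x^3 + 28·x^4 + 12·x^5 + 27·x^6)·Dx^2  (order 2).
h: a_k = 9, 18, 99, 240, 804, 10224/5, 28767/5, …
ICs: h(0) = 9, h′(0) = 18.

f: a_k = 3, 3, 12, 21, 57, 120, 291, …
g: a_k = 0, 3, 0, -1, 0, 3/5, 0, …
L₀ := L_f ⊗_s L_g (sym. prod.), ord ≤ 2.
Differentiate: ansatz ord ≤ ord L₀ ⇒ L.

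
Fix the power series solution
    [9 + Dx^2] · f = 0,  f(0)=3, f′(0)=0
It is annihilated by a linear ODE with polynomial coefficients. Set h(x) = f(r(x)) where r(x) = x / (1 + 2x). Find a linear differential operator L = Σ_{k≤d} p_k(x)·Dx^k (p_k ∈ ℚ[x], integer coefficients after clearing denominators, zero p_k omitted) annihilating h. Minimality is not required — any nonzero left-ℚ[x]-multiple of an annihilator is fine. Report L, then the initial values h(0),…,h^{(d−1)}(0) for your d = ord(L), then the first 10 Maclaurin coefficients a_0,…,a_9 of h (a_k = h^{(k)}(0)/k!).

f: a_k = 3, 0, -27/2, 0, 81/8, 0, -243/80, 0, 2187/4480, 0, …
L₀ from L_f via x↦r, Dx↦r'^{-1}Dx.
L = 9 + (4 + 24·x + 48·x^2 + 32·x^3)·Dx + (1 + 8·x + 24·x^2 + 32·x^3 + 16·x^4)·Dx^2  (order 2).
h: a_k = 3, 0, -27/2, 54, -1215/8, 351, -54243/80, 20169/20, -566865/896, -830763/280, …
ICs: h(0) = 3, h′(0) = 0.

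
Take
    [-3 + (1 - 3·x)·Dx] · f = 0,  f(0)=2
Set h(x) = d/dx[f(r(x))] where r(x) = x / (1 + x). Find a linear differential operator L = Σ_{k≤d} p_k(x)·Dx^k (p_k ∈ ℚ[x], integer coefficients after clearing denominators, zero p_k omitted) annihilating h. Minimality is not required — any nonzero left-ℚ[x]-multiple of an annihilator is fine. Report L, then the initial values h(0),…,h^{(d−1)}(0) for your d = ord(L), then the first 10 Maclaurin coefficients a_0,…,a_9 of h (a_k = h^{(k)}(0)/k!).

f: a_k = 2, 6, 18, 54, 162, 486, 1458, 4374, 13122, 39366, …
Change of var in L_f (x↦r) gives L₀.
Differentiate: ansatz ord ≤ ord L₀ ⇒ L.
L = 4 + (-1 + 2·x)·Dx  (order 1).
h: a_k = 6, 24, 72, 192, 480, 1152, 2688, 6144, 13824, 30720, …
ICs: h(0) = 6.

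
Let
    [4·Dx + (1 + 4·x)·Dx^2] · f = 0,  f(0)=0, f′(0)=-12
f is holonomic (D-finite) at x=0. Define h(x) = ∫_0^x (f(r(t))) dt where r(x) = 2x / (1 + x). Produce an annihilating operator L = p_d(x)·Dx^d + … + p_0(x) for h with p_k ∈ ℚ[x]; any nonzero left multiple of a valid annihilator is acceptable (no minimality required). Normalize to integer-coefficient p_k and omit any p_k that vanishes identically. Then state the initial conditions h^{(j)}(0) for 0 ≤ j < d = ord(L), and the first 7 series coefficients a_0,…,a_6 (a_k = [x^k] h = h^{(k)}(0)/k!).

f: a_k = 0, -12, 24, -64, 192, -3072/5, 2048, …
h₀=f(r): pull back L_f along r ⇒ L₀.
∫: right-multiply L₀ by Dx.
L = (10 + 18·x)·Dx^2 + (1 + 10·x + 9·x^2)·Dx^3  (order 3).
h: a_k = 0, 0, -12, 40, -182, 984, -29524/5, …
ICs: h(0) = 0, h′(0) = 0, h′′(0) = -24.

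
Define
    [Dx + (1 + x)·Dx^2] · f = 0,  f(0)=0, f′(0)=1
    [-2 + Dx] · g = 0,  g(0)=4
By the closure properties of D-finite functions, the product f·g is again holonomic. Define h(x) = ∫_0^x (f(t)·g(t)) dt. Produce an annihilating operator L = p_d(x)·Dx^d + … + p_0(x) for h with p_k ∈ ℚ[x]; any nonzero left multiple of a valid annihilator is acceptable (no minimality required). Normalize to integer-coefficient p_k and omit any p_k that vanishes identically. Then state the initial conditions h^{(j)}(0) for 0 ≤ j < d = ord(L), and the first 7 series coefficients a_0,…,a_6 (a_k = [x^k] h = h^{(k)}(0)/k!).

L = (2 + 4·x)·Dx + (-3 - 4·x)·Dx^2 + (1 + x)·Dx^3  (order 3).
h: a_k = 0, 0, 2, 2, 4/3, 3/5, 11/45, …
ICs: h(0) = 0, h′(0) = 0, h′′(0) = 4.

f: a_k = 0, 1, -1/2, 1/3, -1/4, 1/5, -1/6, …
g: a_k = 4, 8, 8, 16/3, 8/3, 16/15, 16/45, …
Product ⇒ symmetric product L₀, ord ≤ 2.
h=∫h₀ ⇒ L = L₀·Dx.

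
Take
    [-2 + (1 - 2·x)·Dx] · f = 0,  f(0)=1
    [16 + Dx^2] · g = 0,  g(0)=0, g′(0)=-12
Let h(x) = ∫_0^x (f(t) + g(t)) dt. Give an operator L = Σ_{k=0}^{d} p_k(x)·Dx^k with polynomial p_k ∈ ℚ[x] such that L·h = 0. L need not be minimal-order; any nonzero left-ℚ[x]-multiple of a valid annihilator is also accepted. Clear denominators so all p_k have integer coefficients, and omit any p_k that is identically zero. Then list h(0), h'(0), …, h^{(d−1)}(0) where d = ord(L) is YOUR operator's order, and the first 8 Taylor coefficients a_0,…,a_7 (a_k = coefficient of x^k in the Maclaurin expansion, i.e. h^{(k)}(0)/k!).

L = (160 - 256·x + 256·x^2)·Dx + (-48 + 224·x - 384·x^2 + 256·x^3)·Dx^2 + (10 - 16·x + 16·x^2)·Dx^3 + (-3 + 14·x - 24·x^2 + 16·x^3)·Dx^4  (order 4).
h: a_k = 0, 1, -5, 4/3, 10, 16/5, 16/15, 64/7, …
ICs: h(0) = 0, h′(0) = 1, h′′(0) = -10, h′′′(0) = 8.

f: a_k = 1, 2, 4, 8, 16, 32, 64, 128, …
g: a_k = 0, -12, 0, 32, 0, -128/5, 0, 1024/105, …
Weyl lclm of L_f,L_g ⇒ L₀ (ord ≤ 3).
h=∫h₀ ⇒ L = L₀·Dx.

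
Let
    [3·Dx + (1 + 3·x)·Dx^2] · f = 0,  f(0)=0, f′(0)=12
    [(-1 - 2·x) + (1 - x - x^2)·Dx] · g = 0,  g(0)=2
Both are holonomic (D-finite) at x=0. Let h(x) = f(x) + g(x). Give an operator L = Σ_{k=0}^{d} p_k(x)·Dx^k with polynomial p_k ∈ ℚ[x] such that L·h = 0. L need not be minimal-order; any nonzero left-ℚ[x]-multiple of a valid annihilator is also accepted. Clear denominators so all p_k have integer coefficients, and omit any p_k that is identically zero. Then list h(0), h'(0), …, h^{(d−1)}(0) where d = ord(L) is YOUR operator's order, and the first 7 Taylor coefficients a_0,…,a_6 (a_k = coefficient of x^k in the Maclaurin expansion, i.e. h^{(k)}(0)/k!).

L = (-126 - 342·x - 468·x^2 - 180·x^3 - 108·x^4)·Dx + (-156·x - 576·x^2 - 672·x^3 - 378·x^4 - 180·x^5)·Dx^2 + (7 + 35·x + 29·x^2 - 63·x^3 - 99·x^4 - 93·x^5 - 36·x^6)·Dx^3  (order 3).
h: a_k = 2, 14, -14, 42, -71, 1052/5, -460, …
ICs: h(0) = 2, h′(0) = 14, h′′(0) = -28.

f: a_k = 0, 12, -18, 36, -81, 972/5, -486, …
g: a_k = 2, 2, 4, 6, 10, 16, 26, …
f+g: L₀ = lclm(L_f,L_g), ord ≤ 2+1.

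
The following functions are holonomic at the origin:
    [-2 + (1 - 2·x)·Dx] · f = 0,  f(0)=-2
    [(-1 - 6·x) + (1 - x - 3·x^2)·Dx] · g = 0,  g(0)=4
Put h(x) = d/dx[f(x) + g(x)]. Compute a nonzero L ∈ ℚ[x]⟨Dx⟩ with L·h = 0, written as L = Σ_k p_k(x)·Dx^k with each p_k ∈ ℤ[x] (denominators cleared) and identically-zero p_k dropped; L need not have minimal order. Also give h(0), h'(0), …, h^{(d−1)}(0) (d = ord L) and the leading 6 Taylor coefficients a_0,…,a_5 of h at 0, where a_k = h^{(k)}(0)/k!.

L = (12 - 288·x + 648·x^2 - 1296·x^3 + 648·x^4) + (9 + 12·x - 126·x^2 + 540·x^3 - 1188·x^4 + 648·x^5)·Dx + (-2 + 15·x - 52·x^2 + 78·x^3 + 27·x^4 - 180·x^5 + 108·x^6)·Dx^2  (order 2).
h: a_k = 0, 16, 36, 176, 480, 1560, …
ICs: h(0) = 0, h′(0) = 16.

f: a_k = -2, -4, -8, -16, -32, -64, …
g: a_k = 4, 4, 16, 28, 76, 160, …
L₀ := lclm(L_f,L_g); ord L₀ ≤ 1+1.
Differentiate: ansatz ord ≤ ord L₀ ⇒ L.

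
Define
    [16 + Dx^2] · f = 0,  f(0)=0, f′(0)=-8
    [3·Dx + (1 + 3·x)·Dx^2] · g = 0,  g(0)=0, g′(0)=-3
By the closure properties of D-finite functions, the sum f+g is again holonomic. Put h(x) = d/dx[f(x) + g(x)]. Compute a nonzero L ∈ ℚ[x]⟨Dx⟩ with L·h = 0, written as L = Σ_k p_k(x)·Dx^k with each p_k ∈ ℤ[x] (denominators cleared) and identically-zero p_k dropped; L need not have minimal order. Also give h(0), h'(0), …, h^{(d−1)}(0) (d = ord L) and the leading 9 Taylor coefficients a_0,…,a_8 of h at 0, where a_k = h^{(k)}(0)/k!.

f: a_k = 0, -8, 0, 64/3, 0, -256/15, 0, 2048/315, 0, …
g: a_k = 0, -3, 9/2, -9, 81/4, -243/5, 243/2, -2187/7, 6561/8, …
h₀=f+g: left-lcm gives L₀, ord ≤ 4.
Differentiate: ansatz ord ≤ ord L₀ ⇒ L.
L = (1680 + 2304·x + 3456·x^2) + (272 + 1584·x + 3456·x^2 + 3456·x^3)·Dx + (105 + 144·x + 216·x^2)·Dx^2 + (17 + 99·x + 216·x^2 + 216·x^3)·Dx^3  (order 3).
h: a_k = -11, 9, 37, 81, -985/3, 729, -96367/45, 6561, -6204241/315, …
ICs: h(0) = -11, h′(0) = 9, h′′(0) = 74.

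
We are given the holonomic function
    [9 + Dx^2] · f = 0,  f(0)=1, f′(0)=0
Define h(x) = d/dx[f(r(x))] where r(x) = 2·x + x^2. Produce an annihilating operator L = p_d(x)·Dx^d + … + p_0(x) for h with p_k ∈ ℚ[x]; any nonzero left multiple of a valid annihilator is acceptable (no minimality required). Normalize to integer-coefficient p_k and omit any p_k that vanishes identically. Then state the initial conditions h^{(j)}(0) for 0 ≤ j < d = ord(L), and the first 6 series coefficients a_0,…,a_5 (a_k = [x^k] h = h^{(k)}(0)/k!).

f: a_k = 1, 0, -9/2, 0, 27/8, 0, …
f∘r: x↦r, Dx↦Dx/r' in L_f ⇒ L₀.
Derive L from L₀ (diff closure).
L = (39 + 144·x + 216·x^2 + 144·x^3 + 36·x^4) + (-3 - 3·x)·Dx + (1 + 2·x + x^2)·Dx^2  (order 2).
h: a_k = 0, -36, -54, 198, 540, 486/5, …
ICs: h(0) = 0, h′(0) = -36.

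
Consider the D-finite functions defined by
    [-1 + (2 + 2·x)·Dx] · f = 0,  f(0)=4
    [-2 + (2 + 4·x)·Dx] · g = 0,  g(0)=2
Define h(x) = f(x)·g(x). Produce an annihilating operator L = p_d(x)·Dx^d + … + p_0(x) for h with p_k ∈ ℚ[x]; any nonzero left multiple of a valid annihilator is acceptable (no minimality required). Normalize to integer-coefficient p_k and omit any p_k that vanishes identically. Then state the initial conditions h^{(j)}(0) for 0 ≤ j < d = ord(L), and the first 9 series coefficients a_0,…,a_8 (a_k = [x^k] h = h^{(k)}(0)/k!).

L = (-3 - 4·x) + (2 + 6·x + 4·x^2)·Dx  (order 1).
h: a_k = 8, 12, -1, 3/2, -37/16, 117/32, -757/128, 2499/256, -67181/4096, …
ICs: h(0) = 8.

f: a_k = 4, 2, -1/2, 1/4, -5/32, 7/64, -21/256, 33/512, -429/8192, …
g: a_k = 2, 2, -1, 1, -5/4, 7/4, -21/8, 33/8, -429/64, …
L₀ := L_f ⊗_s L_g (sym. prod.), ord ≤ 1.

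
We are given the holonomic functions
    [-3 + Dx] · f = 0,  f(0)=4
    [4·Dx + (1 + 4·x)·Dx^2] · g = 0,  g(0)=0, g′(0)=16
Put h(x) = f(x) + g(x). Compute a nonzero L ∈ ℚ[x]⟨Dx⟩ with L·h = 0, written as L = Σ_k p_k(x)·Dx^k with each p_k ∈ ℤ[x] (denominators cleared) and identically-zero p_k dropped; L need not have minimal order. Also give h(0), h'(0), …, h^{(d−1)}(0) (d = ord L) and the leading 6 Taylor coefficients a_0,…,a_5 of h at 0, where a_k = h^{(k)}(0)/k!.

f: a_k = 4, 12, 18, 18, 27/2, 81/10, …
g: a_k = 0, 16, -32, 256/3, -256, 4096/5, …
h₀=f+g: left-lcm gives L₀, ord ≤ 3.
L = (-132 - 144·x)·Dx + (23 - 72·x - 144·x^2)·Dx^2 + (7 + 40·x + 48·x^2)·Dx^3  (order 3).
h: a_k = 4, 28, -14, 310/3, -485/2, 8273/10, …
ICs: h(0) = 4, h′(0) = 28, h′′(0) = -28.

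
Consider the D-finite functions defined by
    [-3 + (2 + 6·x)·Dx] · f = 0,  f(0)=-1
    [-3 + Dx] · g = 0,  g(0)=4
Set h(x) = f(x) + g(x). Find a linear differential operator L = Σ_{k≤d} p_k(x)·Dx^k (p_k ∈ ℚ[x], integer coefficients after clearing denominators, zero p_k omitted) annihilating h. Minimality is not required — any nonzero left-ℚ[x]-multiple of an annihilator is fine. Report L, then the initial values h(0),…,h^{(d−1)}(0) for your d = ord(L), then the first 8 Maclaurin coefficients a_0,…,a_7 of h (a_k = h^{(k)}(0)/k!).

f: a_k = -1, -3/2, 9/8, -27/16, 405/128, -1701/256, 15309/1024, -72171/2048, …
g: a_k = 4, 12, 18, 18, 27/2, 81/10, 81/20, 243/140, …
L₀ := lclm(L_f,L_g); ord L₀ ≤ 1+1.
L = (27 + 54·x) + (-15 - 72·x - 108·x^2)·Dx + (2 + 18·x + 36·x^2)·Dx^2  (order 2).
h: a_k = 3, 21/2, 153/8, 261/16, 2133/128, 1863/1280, 97281/5120, -2401569/71680, …
ICs: h(0) = 3, h′(0) = 21/2.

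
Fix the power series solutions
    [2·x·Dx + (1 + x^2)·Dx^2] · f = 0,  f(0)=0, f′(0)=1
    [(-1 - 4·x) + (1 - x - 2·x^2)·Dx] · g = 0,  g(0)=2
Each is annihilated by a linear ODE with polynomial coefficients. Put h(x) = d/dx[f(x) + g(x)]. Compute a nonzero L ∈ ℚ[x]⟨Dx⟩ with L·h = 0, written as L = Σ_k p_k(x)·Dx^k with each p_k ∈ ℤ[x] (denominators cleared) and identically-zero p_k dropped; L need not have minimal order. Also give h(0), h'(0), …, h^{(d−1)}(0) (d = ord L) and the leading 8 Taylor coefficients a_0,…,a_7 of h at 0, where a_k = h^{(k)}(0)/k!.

f: a_k = 0, 1, 0, -1/3, 0, 1/5, 0, -1/7, …
g: a_k = 2, 2, 6, 10, 22, 42, 86, 170, …
L₀ := lclm(L_f,L_g); ord L₀ ≤ 2+1.
Differentiate: ansatz ord ≤ ord L₀ ⇒ L.
L = (6 - 24·x - 162·x^2 - 240·x^3 - 384·x^4 - 48·x^6) + (-16 - 74·x - 88·x^2 - 226·x^3 - 212·x^4 - 304·x^5 - 12·x^6 - 48·x^7)·Dx + (3 + 4·x + 8·x^2 - 28·x^3 - 27·x^4 - 36·x^5 - 40·x^6 - 4·x^7 - 8·x^8)·Dx^2  (order 2).
h: a_k = 3, 12, 29, 88, 211, 516, 1189, 2736, …
ICs: h(0) = 3, h′(0) = 12.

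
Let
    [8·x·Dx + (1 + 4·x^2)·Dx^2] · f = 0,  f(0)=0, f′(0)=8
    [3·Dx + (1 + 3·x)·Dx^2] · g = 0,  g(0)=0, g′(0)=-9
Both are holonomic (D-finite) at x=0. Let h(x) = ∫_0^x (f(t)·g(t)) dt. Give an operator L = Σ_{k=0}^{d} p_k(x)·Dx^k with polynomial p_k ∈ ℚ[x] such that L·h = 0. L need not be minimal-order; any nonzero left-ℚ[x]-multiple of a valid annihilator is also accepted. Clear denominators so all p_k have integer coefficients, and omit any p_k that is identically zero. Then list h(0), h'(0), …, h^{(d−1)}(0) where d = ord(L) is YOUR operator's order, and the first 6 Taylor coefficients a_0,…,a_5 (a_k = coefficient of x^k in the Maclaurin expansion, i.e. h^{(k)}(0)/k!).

L = (1632 + 8496·x + 23040·x^2 + 110016·x^3 + 207360·x^4 + 269568·x^5 + 82944·x^7)·Dx^2 + (418 + 6672·x + 44112·x^2 + 151488·x^3 + 393984·x^4 + 642816·x^5 + 725760·x^6 + 82944·x^7 + 290304·x^8)·Dx^3 + (204 + 1844·x + 12096·x^2 + 47408·x^3 + 122880·x^4 + 240192·x^5 + 331776·x^6 + 361728·x^7 + 82944·x^8 + 165888·x^9)·Dx^4 + (25 + 246·x + 1217·x^2 + 4128·x^3 + 10624·x^4 + 22080·x^5 + 34272·x^6 + 41472·x^7 + 43776·x^8 + 13824·x^9 + 20736·x^10)·Dx^5  (order 5).
h: a_k = 0, 0, 0, -24, 27, -24, …
ICs: h(0) = 0, h′(0) = 0, h′′(0) = 0, h′′′(0) = -144, h′′′′(0) = 648.

f: a_k = 0, 8, 0, -32/3, 0, 128/5, …
g: a_k = 0, -9, 27/2, -27, 243/4, -729/5, …
Sym-product of L_f,L_g gives L₀ (≤ ord 4).
∫: right-multiply L₀ by Dx.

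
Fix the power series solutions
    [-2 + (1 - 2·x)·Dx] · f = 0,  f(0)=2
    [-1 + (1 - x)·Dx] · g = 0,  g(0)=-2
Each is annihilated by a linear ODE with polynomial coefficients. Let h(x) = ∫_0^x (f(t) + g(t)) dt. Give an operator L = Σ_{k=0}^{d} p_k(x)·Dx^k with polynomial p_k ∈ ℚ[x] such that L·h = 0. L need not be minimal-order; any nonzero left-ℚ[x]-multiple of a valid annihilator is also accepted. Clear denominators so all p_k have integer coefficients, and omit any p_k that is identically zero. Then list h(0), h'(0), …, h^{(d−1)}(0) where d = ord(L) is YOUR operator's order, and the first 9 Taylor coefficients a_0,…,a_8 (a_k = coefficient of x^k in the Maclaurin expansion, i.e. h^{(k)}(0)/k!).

L = -4·Dx + (6 - 8·x)·Dx^2 + (-1 + 3·x - 2·x^2)·Dx^3  (order 3).
h: a_k = 0, 0, 1, 2, 7/2, 6, 31/3, 18, 127/4, …
ICs: h(0) = 0, h′(0) = 0, h′′(0) = 2.

f: a_k = 2, 4, 8, 16, 32, 64, 128, 256, 512, …
g: a_k = -2, -2, -2, -2, -2, -2, -2, -2, -2, …
f+g: L₀ = lclm(L_f,L_g), ord ≤ 1+1.
∫: right-multiply L₀ by Dx.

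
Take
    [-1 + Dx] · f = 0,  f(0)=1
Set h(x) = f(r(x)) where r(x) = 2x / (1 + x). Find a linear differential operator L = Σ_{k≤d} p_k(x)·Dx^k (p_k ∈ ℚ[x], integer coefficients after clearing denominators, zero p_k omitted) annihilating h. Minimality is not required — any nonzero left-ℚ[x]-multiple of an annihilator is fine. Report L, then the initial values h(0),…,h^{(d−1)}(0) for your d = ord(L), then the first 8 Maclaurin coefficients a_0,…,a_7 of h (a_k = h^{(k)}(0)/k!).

f: a_k = 1, 1, 1/2, 1/6, 1/24, 1/120, 1/720, 1/5040, …
h₀=f(r): pull back L_f along r ⇒ L₀.
L = -2 + (1 + 2·x + x^2)·Dx  (order 1).
h: a_k = 1, 2, 0, -2/3, 2/3, -2/5, 4/45, 10/63, …
ICs: h(0) = 1.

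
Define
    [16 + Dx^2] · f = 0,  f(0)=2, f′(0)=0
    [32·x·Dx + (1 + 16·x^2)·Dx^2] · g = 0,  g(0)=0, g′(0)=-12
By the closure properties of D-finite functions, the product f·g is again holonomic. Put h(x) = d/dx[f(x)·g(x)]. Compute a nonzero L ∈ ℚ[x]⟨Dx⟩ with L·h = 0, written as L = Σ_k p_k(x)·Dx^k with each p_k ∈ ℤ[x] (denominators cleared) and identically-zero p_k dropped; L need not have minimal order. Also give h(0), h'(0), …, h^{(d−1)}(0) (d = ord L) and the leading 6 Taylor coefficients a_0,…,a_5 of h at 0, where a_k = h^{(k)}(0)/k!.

L = (14080 + 602112·x^2 + 15106048·x^4 + 50331648·x^6 + 100663296·x^8 + 268435456·x^10 + 2147483648·x^12) + (8704·x + 581632·x^3 + 9175040·x^5 + 41943040·x^7 + 167772160·x^9 + 536870912·x^11)·Dx + (960 + 43520·x^2 + 1093632·x^4 + 4849664·x^6 + 16777216·x^8 + 67108864·x^10 + 268435456·x^12)·Dx^2 + (544·x + 36352·x^3 + 573440·x^5 + 2621440·x^7 + 10485760·x^9 + 33554432·x^11)·Dx^3 + (5 + 368·x^2 + 9344·x^4 + 106496·x^6 + 655360·x^8 + 3145728·x^10 + 8388608·x^12)·Dx^4  (order 4).
h: a_k = -24, 0, 960, 0, -12544, 0, …
ICs: h(0) = -24, h′(0) = 0, h′′(0) = 1920, h′′′(0) = 0.

f: a_k = 2, 0, -16, 0, 64/3, 0, …
g: a_k = 0, -12, 0, 64, 0, -3072/5, …
L₀ := L_f ⊗_s L_g (sym. prod.), ord ≤ 4.
Differentiate: ansatz ord ≤ ord L₀ ⇒ L.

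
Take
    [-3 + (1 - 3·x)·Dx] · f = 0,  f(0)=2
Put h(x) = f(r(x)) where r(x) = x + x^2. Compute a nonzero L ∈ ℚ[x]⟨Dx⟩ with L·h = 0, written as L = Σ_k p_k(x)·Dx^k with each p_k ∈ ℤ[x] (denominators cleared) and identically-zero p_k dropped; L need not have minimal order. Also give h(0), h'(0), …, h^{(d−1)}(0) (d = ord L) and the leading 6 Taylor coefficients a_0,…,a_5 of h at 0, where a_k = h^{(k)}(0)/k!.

f: a_k = 2, 6, 18, 54, 162, 486, …
Change of var in L_f (x↦r) gives L₀.
L = (3 + 6·x) + (-1 + 3·x + 3·x^2)·Dx  (order 1).
h: a_k = 2, 6, 24, 90, 342, 1296, …
ICs: h(0) = 2.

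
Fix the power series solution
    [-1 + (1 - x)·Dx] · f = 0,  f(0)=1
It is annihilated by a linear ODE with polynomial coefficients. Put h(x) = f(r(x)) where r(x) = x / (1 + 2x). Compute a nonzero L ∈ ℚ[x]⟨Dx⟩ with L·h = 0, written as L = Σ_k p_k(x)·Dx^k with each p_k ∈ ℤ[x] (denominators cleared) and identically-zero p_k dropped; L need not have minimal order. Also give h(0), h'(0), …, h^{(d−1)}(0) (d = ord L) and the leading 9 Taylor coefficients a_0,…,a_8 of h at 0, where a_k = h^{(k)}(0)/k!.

f: a_k = 1, 1, 1, 1, 1, 1, 1, 1, 1, …
L₀ from L_f via x↦r, Dx↦r'^{-1}Dx.
L = -1 + (1 + 3·x + 2·x^2)·Dx  (order 1).
h: a_k = 1, 1, -1, 1, -1, 1, -1, 1, -1, …
ICs: h(0) = 1.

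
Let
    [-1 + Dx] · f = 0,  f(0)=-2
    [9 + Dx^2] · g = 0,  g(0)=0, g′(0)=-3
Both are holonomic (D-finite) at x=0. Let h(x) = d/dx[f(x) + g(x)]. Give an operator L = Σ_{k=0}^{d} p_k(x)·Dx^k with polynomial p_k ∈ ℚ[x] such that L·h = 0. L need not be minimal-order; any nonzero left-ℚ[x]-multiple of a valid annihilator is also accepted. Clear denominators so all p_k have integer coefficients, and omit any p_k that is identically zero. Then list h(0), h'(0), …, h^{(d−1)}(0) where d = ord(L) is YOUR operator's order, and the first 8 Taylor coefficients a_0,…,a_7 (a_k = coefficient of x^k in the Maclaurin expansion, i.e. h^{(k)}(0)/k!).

L = 9 - 9·Dx + Dx^2 - Dx^3  (order 3).
h: a_k = -5, -2, 25/2, -1/3, -245/24, -1/60, 437/144, -1/2520, …
ICs: h(0) = -5, h′(0) = -2, h′′(0) = 25.

f: a_k = -2, -2, -1, -1/3, -1/12, -1/60, -1/360, -1/2520, …
g: a_k = 0, -3, 0, 9/2, 0, -81/40, 0, 243/560, …
L₀ := lclm(L_f,L_g); ord L₀ ≤ 1+2.
h₀' ⇒ L via d/dx closure of L₀.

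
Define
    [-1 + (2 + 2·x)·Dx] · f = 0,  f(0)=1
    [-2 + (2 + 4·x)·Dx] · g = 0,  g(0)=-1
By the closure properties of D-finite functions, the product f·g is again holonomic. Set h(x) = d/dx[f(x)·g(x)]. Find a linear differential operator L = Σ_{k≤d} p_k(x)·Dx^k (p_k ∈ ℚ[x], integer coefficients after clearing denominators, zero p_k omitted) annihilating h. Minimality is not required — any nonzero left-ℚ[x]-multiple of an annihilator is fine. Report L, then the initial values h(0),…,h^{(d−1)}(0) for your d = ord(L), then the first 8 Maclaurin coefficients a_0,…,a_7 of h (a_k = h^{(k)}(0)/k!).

L = -1 + (-6 - 26·x - 36·x^2 - 16·x^3)·Dx  (order 1).
h: a_k = -3/2, 1/4, -9/16, 37/32, -585/256, 2271/512, -17493/2048, 67181/4096, …
ICs: h(0) = -3/2.

f: a_k = 1, 1/2, -1/8, 1/16, -5/128, 7/256, -21/1024, 33/2048, …
g: a_k = -1, -1, 1/2, -1/2, 5/8, -7/8, 21/16, -33/16, …
Product ⇒ symmetric product L₀, ord ≤ 1.
Differentiate: ansatz ord ≤ ord L₀ ⇒ L.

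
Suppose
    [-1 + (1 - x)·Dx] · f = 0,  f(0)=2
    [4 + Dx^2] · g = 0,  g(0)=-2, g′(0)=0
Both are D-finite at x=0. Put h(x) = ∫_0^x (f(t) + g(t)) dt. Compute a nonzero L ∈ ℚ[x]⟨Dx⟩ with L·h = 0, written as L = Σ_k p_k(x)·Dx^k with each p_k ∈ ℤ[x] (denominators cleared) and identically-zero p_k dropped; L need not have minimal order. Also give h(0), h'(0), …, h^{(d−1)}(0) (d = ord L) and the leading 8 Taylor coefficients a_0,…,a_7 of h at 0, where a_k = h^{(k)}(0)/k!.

f: a_k = 2, 2, 2, 2, 2, 2, 2, 2, …
g: a_k = -2, 0, 4, 0, -4/3, 0, 8/45, 0, …
L₀ := lclm(L_f,L_g); ord L₀ ≤ 1+2.
h=∫₀ˣh₀: take L = L₀·Dx.
L = (20 - 16·x + 8·x^2)·Dx + (-12 + 28·x - 24·x^2 + 8·x^3)·Dx^2 + (5 - 4·x + 2·x^2)·Dx^3 + (-3 + 7·x - 6·x^2 + 2·x^3)·Dx^4  (order 4).
h: a_k = 0, 0, 1, 2, 1/2, 2/15, 1/3, 14/45, …
ICs: h(0) = 0, h′(0) = 0, h′′(0) = 2, h′′′(0) = 12.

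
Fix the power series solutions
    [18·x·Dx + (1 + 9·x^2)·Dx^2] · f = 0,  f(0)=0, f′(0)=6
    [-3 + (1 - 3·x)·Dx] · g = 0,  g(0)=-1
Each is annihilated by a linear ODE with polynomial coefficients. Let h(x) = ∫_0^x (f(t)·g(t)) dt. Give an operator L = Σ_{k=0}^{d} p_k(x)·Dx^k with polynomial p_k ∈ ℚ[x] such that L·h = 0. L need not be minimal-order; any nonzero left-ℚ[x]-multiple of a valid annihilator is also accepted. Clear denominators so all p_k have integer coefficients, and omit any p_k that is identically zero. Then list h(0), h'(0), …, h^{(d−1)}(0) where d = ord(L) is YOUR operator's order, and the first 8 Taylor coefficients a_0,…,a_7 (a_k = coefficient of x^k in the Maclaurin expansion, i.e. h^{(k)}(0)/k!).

L = 54·x·Dx + (6 - 18·x + 108·x^2)·Dx^2 + (-1 + 3·x - 9·x^2 + 27·x^3)·Dx^3  (order 3).
h: a_k = 0, 0, -3, -6, -9, -108/5, -351/5, -6318/35, …
ICs: h(0) = 0, h′(0) = 0, h′′(0) = -6.

f: a_k = 0, 6, 0, -18, 0, 486/5, 0, -4374/7, …
g: a_k = -1, -3, -9, -27, -81, -243, -729, -2187, …
Sym-product of L_f,L_g gives L₀ (≤ ord 2).
∫: right-multiply L₀ by Dx.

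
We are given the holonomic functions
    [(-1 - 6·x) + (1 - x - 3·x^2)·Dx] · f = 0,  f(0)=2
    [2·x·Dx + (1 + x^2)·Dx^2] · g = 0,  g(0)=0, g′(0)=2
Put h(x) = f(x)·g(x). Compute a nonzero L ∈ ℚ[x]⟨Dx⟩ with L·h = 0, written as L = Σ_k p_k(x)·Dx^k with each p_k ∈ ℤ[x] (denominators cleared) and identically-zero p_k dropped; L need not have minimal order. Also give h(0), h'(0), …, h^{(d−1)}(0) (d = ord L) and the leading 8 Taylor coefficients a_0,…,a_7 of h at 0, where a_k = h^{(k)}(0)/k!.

f: a_k = 2, 2, 8, 14, 38, 80, 194, 434, …
g: a_k = 0, 2, 0, -2/3, 0, 2/5, 0, -2/7, …
Product ⇒ symmetric product L₀, ord ≤ 2.
L = (6 + 2·x + 18·x^2) + (2 + 10·x + 4·x^2 + 18·x^3)·Dx + (-1 + x + 2·x^2 + x^3 + 3·x^4)·Dx^2  (order 2).
h: a_k = 0, 4, 4, 44/3, 80/3, 1072/15, 2272/15, 38356/105, …
ICs: h(0) = 0, h′(0) = 4.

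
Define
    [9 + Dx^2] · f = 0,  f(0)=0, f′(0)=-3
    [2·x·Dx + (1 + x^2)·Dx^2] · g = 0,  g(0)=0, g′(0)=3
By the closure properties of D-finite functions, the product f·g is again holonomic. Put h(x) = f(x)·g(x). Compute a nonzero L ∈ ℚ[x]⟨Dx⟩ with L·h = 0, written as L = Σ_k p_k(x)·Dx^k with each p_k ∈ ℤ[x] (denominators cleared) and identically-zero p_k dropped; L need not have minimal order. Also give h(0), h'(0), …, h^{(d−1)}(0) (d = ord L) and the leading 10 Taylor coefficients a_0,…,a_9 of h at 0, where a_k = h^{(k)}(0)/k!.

L = (1170 + 3834·x^2 + 4779·x^4 + 2916·x^6 + 729·x^8) + (396·x + 1044·x^3 + 972·x^5 + 324·x^7)·Dx + (220 + 768·x^2 + 1026·x^4 + 648·x^6 + 162·x^8)·Dx^2 + (44·x + 116·x^3 + 108·x^5 + 36·x^7)·Dx^3 + (10 + 38·x^2 + 55·x^4 + 36·x^6 + 9·x^8)·Dx^4  (order 4).
h: a_k = 0, 0, -9, 0, 33/2, 0, -99/8, 0, 117/16, 0, …
ICs: h(0) = 0, h′(0) = 0, h′′(0) = -18, h′′′(0) = 0.

f: a_k = 0, -3, 0, 9/2, 0, -81/40, 0, 243/560, 0, -243/4480, …
g: a_k = 0, 3, 0, -1, 0, 3/5, 0, -3/7, 0, 1/3, …
Product ⇒ symmetric product L₀, ord ≤ 4.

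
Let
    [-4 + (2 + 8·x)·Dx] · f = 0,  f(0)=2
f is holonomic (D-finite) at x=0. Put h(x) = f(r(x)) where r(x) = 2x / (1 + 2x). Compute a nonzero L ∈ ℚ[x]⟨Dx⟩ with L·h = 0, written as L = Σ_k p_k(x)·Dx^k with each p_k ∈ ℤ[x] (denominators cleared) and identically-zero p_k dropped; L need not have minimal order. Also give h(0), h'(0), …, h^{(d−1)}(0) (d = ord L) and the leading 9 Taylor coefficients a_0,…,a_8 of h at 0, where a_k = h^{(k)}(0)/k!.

L = -4 + (1 + 12·x + 20·x^2)·Dx  (order 1).
h: a_k = 2, 8, -32, 160, -960, 6528, -48128, 374272, -3020800, …
ICs: h(0) = 2.

f: a_k = 2, 4, -4, 8, -20, 56, -168, 528, -1716, …
L₀ from L_f via x↦r, Dx↦r'^{-1}Dx.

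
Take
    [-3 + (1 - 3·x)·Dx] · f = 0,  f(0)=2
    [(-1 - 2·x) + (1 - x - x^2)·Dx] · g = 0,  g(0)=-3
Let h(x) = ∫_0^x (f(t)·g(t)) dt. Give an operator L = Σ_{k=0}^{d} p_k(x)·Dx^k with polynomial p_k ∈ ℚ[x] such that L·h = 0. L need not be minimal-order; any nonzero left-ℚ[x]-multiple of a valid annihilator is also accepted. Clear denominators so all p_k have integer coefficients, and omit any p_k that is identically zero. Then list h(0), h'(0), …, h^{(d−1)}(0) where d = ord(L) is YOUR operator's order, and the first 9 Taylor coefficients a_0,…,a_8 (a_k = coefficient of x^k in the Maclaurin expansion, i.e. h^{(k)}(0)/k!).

L = (-4 + 4·x + 9·x^2)·Dx + (1 - 4·x + 2·x^2 + 3·x^3)·Dx^2  (order 2).
h: a_k = 0, -6, -12, -28, -135/2, -168, -428, -7782/7, -2934, …
ICs: h(0) = 0, h′(0) = -6.

f: a_k = 2, 6, 18, 54, 162, 486, 1458, 4374, 13122, …
g: a_k = -3, -3, -6, -9, -15, -24, -39, -63, -102, …
Product ⇒ symmetric product L₀, ord ≤ 1.
h=∫₀ˣh₀: take L = L₀·Dx.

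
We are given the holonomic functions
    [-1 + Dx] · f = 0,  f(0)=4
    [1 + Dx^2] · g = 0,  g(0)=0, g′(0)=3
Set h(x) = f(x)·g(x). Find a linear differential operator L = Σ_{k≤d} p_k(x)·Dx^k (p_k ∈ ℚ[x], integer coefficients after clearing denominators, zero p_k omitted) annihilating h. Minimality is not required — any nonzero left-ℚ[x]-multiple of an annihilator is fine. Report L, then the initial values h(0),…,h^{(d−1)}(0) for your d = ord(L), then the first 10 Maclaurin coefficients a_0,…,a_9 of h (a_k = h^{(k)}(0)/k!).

L = 2 - 2·Dx + Dx^2  (order 2).
h: a_k = 0, 12, 12, 4, 0, -2/5, -2/15, -2/105, 0, 1/1890, …
ICs: h(0) = 0, h′(0) = 12.

f: a_k = 4, 4, 2, 2/3, 1/6, 1/30, 1/180, 1/1260, 1/10080, 1/90720, …
g: a_k = 0, 3, 0, -1/2, 0, 1/40, 0, -1/1680, 0, 1/120960, …
Product ⇒ symmetric product L₀, ord ≤ 2.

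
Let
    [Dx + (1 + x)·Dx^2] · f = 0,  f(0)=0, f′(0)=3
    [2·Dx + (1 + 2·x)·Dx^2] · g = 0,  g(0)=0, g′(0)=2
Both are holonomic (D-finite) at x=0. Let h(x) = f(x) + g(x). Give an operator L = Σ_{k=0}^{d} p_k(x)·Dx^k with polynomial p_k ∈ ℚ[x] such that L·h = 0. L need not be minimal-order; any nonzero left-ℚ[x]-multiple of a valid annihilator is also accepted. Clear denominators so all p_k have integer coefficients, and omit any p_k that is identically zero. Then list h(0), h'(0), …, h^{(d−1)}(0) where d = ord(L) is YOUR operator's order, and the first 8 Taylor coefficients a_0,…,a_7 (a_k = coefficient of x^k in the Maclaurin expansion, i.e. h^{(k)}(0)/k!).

f: a_k = 0, 3, -3/2, 1, -3/4, 3/5, -1/2, 3/7, …
g: a_k = 0, 2, -2, 8/3, -4, 32/5, -32/3, 128/7, …
Sum ⇒ L₀ = lclm(L_f,L_g) in ℚ(x)⟨Dx⟩.
L = 4·Dx + (6 + 8·x)·Dx^2 + (1 + 3·x + 2·x^2)·Dx^3  (order 3).
h: a_k = 0, 5, -7/2, 11/3, -19/4, 7, -67/6, 131/7, …
ICs: h(0) = 0, h′(0) = 5, h′′(0) = -7.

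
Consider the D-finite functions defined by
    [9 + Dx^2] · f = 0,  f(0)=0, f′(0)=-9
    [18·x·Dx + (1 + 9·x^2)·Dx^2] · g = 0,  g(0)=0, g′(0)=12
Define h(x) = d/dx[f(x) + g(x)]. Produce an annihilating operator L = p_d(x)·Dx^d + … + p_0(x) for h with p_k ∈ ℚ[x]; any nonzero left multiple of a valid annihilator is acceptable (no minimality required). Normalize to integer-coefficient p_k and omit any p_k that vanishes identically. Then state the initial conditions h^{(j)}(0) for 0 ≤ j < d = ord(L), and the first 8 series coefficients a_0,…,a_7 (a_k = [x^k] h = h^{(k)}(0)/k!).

L = (-1782·x + 20412·x^3 + 13122·x^5) + (-9 + 567·x^2 + 6561·x^4 + 6561·x^6)·Dx + (-198·x + 2268·x^3 + 1458·x^5)·Dx^2 + (-1 + 63·x^2 + 729·x^4 + 729·x^6)·Dx^3  (order 3).
h: a_k = 3, 0, -135/2, 0, 7533/8, 0, -699111/80, 0, …
ICs: h(0) = 3, h′(0) = 0, h′′(0) = -135.

f: a_k = 0, -9, 0, 27/2, 0, -243/40, 0, 729/560, …
g: a_k = 0, 12, 0, -36, 0, 972/5, 0, -8748/7, …
f+g: L₀ = lclm(L_f,L_g), ord ≤ 2+2.
Derive L from L₀ (diff closure).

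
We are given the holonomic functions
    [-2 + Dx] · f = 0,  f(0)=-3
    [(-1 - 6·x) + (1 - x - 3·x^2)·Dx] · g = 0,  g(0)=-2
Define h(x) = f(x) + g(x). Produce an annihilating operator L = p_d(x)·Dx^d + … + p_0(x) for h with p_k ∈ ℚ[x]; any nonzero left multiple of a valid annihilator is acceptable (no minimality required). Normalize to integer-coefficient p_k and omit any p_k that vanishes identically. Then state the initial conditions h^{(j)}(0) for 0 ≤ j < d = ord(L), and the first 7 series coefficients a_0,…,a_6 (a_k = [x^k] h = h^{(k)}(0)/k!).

L = (12 + 16·x + 144·x^2 + 72·x^3) + (-4 - 26·x - 74·x^2 + 24·x^3 + 36·x^4)·Dx + (-1 + 9·x + x^2 - 30·x^3 - 18·x^4)·Dx^2  (order 2).
h: a_k = -5, -8, -14, -18, -40, -404/5, -2914/15, …
ICs: h(0) = -5, h′(0) = -8.

f: a_k = -3, -6, -6, -4, -2, -4/5, -4/15, …
g: a_k = -2, -2, -8, -14, -38, -80, -194, …
Sum ⇒ L₀ = lclm(L_f,L_g) in ℚ(x)⟨Dx⟩.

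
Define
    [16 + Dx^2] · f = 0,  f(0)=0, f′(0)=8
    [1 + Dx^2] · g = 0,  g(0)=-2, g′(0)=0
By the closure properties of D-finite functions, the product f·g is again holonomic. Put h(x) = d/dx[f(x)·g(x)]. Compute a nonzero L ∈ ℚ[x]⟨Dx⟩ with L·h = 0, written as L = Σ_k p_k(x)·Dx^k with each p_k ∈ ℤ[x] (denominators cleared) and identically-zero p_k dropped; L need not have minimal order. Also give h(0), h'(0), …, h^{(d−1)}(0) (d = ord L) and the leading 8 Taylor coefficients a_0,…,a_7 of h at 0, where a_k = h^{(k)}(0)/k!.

L = 225 + 34·Dx^2 + Dx^4  (order 4).
h: a_k = -16, 0, 152, 0, -842/3, 0, 10039/45, 0, …
ICs: h(0) = -16, h′(0) = 0, h′′(0) = 304, h′′′(0) = 0.

f: a_k = 0, 8, 0, -64/3, 0, 256/15, 0, -2048/315, …
g: a_k = -2, 0, 1, 0, -1/12, 0, 1/360, 0, …
Product ⇒ symmetric product L₀, ord ≤ 4.
h₀' ⇒ L via d/dx closure of L₀.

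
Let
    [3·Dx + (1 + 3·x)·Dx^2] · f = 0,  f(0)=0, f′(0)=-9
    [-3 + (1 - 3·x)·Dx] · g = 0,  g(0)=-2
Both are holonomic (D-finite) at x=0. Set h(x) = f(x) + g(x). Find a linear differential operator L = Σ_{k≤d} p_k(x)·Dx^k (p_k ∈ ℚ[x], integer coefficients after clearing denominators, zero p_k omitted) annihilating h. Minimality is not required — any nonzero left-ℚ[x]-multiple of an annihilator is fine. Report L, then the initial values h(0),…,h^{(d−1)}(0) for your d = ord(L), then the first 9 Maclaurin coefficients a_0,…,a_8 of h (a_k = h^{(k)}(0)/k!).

f: a_k = 0, -9, 27/2, -27, 243/4, -729/5, 729/2, -6561/7, 19683/8, …
g: a_k = -2, -6, -18, -54, -162, -486, -1458, -4374, -13122, …
h₀=f+g: left-lcm gives L₀, ord ≤ 3.
L = (-30 - 18·x)·Dx + (-4 - 48·x - 36·x^2)·Dx^2 + (1 + x - 9·x^2 - 9·x^3)·Dx^3  (order 3).
h: a_k = -2, -15, -9/2, -81, -405/4, -3159/5, -2187/2, -37179/7, -85293/8, …
ICs: h(0) = -2, h′(0) = -15, h′′(0) = -9.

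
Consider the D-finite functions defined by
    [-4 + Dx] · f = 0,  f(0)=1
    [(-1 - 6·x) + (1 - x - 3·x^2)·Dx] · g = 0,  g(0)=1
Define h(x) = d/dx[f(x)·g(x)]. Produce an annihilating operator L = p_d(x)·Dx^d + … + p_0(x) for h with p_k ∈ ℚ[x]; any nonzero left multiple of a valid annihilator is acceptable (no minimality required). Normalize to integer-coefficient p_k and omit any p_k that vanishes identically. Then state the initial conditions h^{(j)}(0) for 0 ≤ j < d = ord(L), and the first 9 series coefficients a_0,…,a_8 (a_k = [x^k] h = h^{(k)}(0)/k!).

L = (32 + 26·x - 98·x^2 - 48·x^3 + 144·x^4) + (-5 + 3·x + 29·x^2 - 6·x^3 - 36·x^4)·Dx  (order 1).
h: a_k = 5, 32, 125, 1204/3, 3508/3, 9730/3, 392303/45, 1445824/63, 18726989/315, …
ICs: h(0) = 5.

f: a_k = 1, 4, 8, 32/3, 32/3, 128/15, 256/45, 1024/315, 512/315, …
g: a_k = 1, 1, 4, 7, 19, 40, 97, 217, 508, …
Product ⇒ symmetric product L₀, ord ≤ 1.
Differentiate: ansatz ord ≤ ord L₀ ⇒ L.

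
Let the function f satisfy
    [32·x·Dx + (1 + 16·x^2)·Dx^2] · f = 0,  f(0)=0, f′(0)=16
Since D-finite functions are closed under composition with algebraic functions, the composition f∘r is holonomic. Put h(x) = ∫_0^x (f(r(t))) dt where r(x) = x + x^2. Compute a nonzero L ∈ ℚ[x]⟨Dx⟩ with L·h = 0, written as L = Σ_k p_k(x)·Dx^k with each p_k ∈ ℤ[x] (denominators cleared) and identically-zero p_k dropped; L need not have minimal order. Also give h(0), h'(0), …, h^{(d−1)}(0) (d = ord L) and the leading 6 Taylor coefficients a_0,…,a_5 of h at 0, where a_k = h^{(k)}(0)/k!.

f: a_k = 0, 16, 0, -256/3, 0, 4096/5, …
h₀=f(r): pull back L_f along r ⇒ L₀.
Integrate: L := L₀·Dx.
L = (-2 + 32·x + 128·x^2 + 192·x^3 + 96·x^4)·Dx^2 + (1 + 2·x + 16·x^2 + 64·x^3 + 80·x^4 + 32·x^5)·Dx^3  (order 3).
h: a_k = 0, 0, 8, 16/3, -64/3, -256/5, …
ICs: h(0) = 0, h′(0) = 0, h′′(0) = 16.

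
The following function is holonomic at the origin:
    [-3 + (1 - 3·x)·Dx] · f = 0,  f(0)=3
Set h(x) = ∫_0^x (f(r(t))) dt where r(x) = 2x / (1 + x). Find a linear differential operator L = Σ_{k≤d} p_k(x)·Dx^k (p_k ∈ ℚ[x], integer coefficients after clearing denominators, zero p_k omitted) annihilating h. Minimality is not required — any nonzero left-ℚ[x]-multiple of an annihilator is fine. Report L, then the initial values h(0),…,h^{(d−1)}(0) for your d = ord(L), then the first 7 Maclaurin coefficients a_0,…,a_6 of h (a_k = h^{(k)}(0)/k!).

L = 6·Dx + (-1 + 4·x + 5·x^2)·Dx^2  (order 2).
h: a_k = 0, 3, 9, 30, 225/2, 450, 1875, …
ICs: h(0) = 0, h′(0) = 3.

f: a_k = 3, 9, 27, 81, 243, 729, 2187, …
L₀ from L_f via x↦r, Dx↦r'^{-1}Dx.
h=∫h₀ ⇒ L = L₀·Dx.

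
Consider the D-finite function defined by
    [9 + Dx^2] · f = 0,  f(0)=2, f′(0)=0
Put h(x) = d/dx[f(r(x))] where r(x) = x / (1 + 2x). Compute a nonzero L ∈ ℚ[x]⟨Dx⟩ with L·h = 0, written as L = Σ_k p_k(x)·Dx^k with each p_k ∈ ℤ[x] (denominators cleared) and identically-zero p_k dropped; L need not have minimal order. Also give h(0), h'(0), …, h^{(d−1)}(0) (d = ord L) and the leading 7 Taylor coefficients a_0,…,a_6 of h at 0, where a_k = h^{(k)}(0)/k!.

f: a_k = 2, 0, -9, 0, 27/4, 0, -81/40, …
h₀=f(r): pull back L_f along r ⇒ L₀.
h=h₀': d/dx-closure on L₀ ⇒ L.
L = (33 + 96·x + 96·x^2) + (12 + 72·x + 144·x^2 + 96·x^3)·Dx + (1 + 8·x + 24·x^2 + 32·x^3 + 16·x^4)·Dx^2  (order 2).
h: a_k = 0, -18, 108, -405, 1170, -54243/20, 47061/10, …
ICs: h(0) = 0, h′(0) = -18.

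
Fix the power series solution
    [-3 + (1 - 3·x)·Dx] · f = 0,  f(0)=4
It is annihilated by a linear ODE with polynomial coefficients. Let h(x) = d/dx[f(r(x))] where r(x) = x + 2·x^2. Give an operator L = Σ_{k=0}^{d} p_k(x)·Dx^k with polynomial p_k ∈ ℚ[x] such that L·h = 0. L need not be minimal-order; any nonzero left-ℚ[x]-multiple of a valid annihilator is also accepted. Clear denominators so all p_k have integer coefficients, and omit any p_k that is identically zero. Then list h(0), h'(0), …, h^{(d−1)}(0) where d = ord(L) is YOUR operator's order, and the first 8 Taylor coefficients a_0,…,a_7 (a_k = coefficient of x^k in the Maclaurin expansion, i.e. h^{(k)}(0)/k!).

f: a_k = 4, 12, 36, 108, 324, 972, 2916, 8748, …
h₀=f(r): pull back L_f along r ⇒ L₀.
h₀' ⇒ L via d/dx closure of L₀.
L = (10 + 36·x + 72·x^2) + (-1 - x + 18·x^2 + 24·x^3)·Dx  (order 1).
h: a_k = 12, 120, 756, 4464, 24300, 127656, 650916, 3252960, …
ICs: h(0) = 12.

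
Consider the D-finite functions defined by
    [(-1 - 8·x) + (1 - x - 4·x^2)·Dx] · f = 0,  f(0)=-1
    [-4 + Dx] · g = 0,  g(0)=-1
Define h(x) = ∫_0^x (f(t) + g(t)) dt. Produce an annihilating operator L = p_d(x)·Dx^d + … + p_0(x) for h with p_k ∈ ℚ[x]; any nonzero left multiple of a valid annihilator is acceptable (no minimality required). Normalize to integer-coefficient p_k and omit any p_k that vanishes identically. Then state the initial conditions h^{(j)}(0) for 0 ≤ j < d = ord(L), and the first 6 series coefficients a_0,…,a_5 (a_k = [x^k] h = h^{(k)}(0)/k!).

L = (-24 + 16·x - 576·x^2 - 512·x^3)·Dx + (-6 + 56·x + 208·x^2 - 128·x^3 - 256·x^4)·Dx^2 + (3 - 15·x - 16·x^2 + 64·x^3 + 64·x^4)·Dx^3  (order 3).
h: a_k = 0, -2, -5/2, -13/3, -59/12, -119/15, …
ICs: h(0) = 0, h′(0) = -2, h′′(0) = -5.

f: a_k = -1, -1, -5, -9, -29, -65, …
g: a_k = -1, -4, -8, -32/3, -32/3, -128/15, …
f+g: L₀ = lclm(L_f,L_g), ord ≤ 1+1.
∫: right-multiply L₀ by Dx.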